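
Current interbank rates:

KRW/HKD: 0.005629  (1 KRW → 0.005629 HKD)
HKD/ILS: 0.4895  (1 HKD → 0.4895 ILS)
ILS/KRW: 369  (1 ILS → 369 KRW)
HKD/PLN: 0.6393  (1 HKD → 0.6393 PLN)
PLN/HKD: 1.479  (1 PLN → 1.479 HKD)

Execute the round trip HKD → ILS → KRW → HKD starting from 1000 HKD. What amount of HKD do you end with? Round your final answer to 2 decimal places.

1016.74

1000 HKD × 0.4895 = 489.5 ILS
489.5 ILS × 369 = 180625.5 KRW
180625.5 KRW × 0.005629 = 1016.7409395 HKD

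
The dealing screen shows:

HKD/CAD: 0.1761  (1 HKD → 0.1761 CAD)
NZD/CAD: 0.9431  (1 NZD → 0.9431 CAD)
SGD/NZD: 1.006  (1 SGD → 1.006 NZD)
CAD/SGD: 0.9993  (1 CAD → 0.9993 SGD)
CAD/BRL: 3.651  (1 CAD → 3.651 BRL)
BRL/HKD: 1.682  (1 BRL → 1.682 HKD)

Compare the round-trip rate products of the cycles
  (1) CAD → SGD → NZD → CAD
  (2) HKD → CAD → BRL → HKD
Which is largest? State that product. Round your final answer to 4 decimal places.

(1) 0.9993 × 1.006 × 0.9431 = 0.94809
(2) 0.1761 × 3.651 × 1.682 = 1.08143
Highest is cycle (2) at 1.0814 (>1, arbitrage).

1.0814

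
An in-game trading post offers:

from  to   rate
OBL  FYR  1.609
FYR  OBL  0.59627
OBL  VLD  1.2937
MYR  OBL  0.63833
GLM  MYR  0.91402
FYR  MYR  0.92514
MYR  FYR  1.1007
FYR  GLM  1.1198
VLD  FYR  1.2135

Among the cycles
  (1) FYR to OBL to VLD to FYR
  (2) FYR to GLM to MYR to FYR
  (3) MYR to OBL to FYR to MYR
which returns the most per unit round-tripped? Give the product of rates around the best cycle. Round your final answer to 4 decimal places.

(1) 0.59627 × 1.2937 × 1.2135 = 0.93609
(2) 1.1198 × 0.91402 × 1.1007 = 1.12659
(3) 0.63833 × 1.609 × 0.92514 = 0.95019
Highest is cycle (2) at 1.1266 (>1, arbitrage).

1.1266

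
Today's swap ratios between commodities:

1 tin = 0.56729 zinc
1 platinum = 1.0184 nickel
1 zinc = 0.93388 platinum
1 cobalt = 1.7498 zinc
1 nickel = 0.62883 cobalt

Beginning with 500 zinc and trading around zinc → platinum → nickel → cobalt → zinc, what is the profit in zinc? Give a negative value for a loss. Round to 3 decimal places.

23.240

500 zinc × 0.93388 = 466.94 platinum
466.94 platinum × 1.0184 = 475.531696 nickel
475.531696 nickel × 0.62883 = 299.02859639568 cobalt
299.02859639568 cobalt × 1.7498 = 523.240237973160864 zinc
Net change: 523.240237973160864 − 500 = 23.240237973160864 zinc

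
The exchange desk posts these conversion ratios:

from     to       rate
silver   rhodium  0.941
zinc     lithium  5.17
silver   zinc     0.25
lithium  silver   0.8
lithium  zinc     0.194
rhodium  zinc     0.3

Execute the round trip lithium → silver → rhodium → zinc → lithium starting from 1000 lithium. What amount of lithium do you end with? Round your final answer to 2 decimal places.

1000 lithium × 0.8 = 800 silver
800 silver × 0.941 = 752.8 rhodium
752.8 rhodium × 0.3 = 225.84 zinc
225.84 zinc × 5.17 = 1167.5928 lithium

1167.59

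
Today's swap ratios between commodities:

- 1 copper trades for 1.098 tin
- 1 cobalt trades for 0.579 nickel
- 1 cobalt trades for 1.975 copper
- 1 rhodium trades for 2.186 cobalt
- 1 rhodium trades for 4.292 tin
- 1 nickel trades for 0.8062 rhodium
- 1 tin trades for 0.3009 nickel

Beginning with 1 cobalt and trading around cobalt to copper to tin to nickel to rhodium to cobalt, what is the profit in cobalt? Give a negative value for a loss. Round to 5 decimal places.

1 cobalt × 1.975 = 1.975 copper
1.975 copper × 1.098 = 2.16855 tin
2.16855 tin × 0.3009 = 0.652516695 nickel
0.652516695 nickel × 0.8062 = 0.526058959509 rhodium
0.526058959509 rhodium × 2.186 = 1.149964885486674 cobalt
Net change: 1.149964885486674 − 1 = 0.149964885486674 cobalt

0.14996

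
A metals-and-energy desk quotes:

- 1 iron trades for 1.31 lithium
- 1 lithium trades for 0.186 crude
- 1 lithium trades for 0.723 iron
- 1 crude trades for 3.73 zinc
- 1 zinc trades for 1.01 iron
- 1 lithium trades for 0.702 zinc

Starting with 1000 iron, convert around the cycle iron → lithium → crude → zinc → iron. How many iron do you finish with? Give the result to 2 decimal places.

1000 iron × 1.31 = 1310 lithium
1310 lithium × 0.186 = 243.66 crude
243.66 crude × 3.73 = 908.8518 zinc
908.8518 zinc × 1.01 = 917.940318 iron

917.94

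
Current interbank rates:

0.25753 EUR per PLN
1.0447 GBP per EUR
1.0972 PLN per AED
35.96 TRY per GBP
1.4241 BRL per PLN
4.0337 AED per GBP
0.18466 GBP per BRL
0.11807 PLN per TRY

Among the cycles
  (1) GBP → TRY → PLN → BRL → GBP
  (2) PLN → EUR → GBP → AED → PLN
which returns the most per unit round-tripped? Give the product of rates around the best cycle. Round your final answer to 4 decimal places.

(1) 35.96 × 0.11807 × 1.4241 × 0.18466 = 1.11654
(2) 0.25753 × 1.0447 × 4.0337 × 1.0972 = 1.19072
Highest is cycle (2) at 1.1907 (>1, arbitrage).

1.1907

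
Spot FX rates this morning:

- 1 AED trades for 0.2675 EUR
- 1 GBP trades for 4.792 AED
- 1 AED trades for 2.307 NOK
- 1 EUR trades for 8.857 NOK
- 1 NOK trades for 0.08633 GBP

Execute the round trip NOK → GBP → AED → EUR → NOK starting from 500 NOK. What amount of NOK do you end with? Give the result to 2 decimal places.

490.07

500 NOK × 0.08633 = 43.165 GBP
43.165 GBP × 4.792 = 206.84668 AED
206.84668 AED × 0.2675 = 55.3314869 EUR
55.3314869 EUR × 8.857 = 490.0709794733 NOK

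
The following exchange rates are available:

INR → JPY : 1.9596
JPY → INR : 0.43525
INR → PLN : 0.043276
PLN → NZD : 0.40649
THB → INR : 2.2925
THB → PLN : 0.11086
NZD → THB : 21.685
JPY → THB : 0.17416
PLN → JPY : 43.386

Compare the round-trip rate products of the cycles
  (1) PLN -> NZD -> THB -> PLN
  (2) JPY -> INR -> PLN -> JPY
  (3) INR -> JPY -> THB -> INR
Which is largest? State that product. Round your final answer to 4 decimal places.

0.9772

(1) 0.40649 × 21.685 × 0.11086 = 0.97720
(2) 0.43525 × 0.043276 × 43.386 = 0.81721
(3) 1.9596 × 0.17416 × 2.2925 = 0.78239
Highest is cycle (1) at 0.9772 (≤1, no arbitrage).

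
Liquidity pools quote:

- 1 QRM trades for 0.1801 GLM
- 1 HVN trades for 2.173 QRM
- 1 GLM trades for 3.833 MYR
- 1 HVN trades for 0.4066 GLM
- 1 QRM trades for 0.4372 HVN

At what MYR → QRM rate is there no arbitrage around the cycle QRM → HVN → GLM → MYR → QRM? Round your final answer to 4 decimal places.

Known legs of the cycle: 0.4372 × 0.4066 × 3.833 = 0.68137523816
For no arbitrage the full-cycle product must be 1, so the missing rate is 1 / 0.68137523816 ≈ 1.467620.

1.4676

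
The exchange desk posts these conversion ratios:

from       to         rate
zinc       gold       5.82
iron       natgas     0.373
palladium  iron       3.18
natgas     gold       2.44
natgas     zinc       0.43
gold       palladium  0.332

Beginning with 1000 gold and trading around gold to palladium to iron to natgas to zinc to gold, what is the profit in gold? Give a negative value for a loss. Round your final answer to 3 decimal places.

-14.480

1000 gold × 0.332 = 332 palladium
332 palladium × 3.18 = 1055.76 iron
1055.76 iron × 0.373 = 393.79848 natgas
393.79848 natgas × 0.43 = 169.3333464 zinc
169.3333464 zinc × 5.82 = 985.520076048 gold
Net change: 985.520076048 − 1000 = -14.479923952 gold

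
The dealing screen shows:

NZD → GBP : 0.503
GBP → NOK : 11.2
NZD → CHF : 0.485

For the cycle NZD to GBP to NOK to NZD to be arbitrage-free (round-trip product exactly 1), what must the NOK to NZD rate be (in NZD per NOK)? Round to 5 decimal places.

0.17751

Known legs of the cycle: 0.503 × 11.2 = 5.6336
For no arbitrage the full-cycle product must be 1, so the missing rate is 1 / 5.6336 ≈ 0.1775064.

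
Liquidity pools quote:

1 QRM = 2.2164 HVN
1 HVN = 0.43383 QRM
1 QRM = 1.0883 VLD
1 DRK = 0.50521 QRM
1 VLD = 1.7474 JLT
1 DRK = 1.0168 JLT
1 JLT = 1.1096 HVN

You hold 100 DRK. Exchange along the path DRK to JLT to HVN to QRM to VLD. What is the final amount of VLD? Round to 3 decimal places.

53.268

100 DRK × 1.0168 = 101.68 JLT
101.68 JLT × 1.1096 = 112.824128 HVN
112.824128 HVN × 0.43383 = 48.94649145024 QRM
48.94649145024 QRM × 1.0883 = 53.268466645296192 VLD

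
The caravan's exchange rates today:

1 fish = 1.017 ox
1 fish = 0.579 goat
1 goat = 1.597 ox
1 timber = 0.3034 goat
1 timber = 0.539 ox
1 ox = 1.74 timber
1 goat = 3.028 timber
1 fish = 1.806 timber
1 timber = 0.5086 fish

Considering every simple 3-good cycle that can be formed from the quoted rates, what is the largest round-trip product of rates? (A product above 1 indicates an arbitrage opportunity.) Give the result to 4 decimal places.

ox→timber→fish→ox: 1.74 × 0.5086 × 1.017 = 0.90001
fish→goat→timber→fish: 0.579 × 3.028 × 0.5086 = 0.89168
ox→timber→goat→ox: 1.74 × 0.3034 × 1.597 = 0.84308
Maximum is ox→timber→fish→ox at 0.9000; no arbitrage — every cycle loses value.

0.9000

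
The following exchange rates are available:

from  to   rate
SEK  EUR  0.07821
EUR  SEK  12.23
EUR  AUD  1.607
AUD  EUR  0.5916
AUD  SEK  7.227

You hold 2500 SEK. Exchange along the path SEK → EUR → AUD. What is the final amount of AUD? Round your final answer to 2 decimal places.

314.21

2500 SEK × 0.07821 = 195.525 EUR
195.525 EUR × 1.607 = 314.208675 AUD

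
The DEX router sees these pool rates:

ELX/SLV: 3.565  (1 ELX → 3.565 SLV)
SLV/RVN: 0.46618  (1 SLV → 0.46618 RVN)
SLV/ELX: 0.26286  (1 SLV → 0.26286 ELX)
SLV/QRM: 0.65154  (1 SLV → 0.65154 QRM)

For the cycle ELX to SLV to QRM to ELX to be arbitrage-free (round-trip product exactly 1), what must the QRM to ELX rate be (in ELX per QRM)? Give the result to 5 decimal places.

0.43053

Known legs of the cycle: 3.565 × 0.65154 = 2.3227401
For no arbitrage the full-cycle product must be 1, so the missing rate is 1 / 2.3227401 ≈ 0.4305260.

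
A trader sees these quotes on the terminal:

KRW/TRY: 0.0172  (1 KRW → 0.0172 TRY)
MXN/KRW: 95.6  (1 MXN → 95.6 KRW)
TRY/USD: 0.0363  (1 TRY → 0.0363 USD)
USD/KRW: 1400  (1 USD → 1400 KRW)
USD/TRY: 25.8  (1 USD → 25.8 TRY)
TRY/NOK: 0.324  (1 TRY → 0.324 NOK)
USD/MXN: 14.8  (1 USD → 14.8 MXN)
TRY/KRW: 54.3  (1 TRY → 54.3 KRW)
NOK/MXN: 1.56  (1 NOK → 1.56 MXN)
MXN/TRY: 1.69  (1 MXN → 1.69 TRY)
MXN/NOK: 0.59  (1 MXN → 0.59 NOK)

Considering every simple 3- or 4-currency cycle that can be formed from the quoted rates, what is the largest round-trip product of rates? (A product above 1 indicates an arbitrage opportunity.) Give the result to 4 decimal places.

0.9079

TRY→USD→MXN→TRY: 0.0363 × 14.8 × 1.69 = 0.90794
TRY→USD→MXN→KRW→TRY: 0.0363 × 14.8 × 95.6 × 0.0172 = 0.88339
TRY→USD→KRW→TRY: 0.0363 × 1400 × 0.0172 = 0.87410
TRY→NOK→MXN→TRY: 0.324 × 1.56 × 1.69 = 0.85419
TRY→NOK→MXN→KRW→TRY: 0.324 × 1.56 × 95.6 × 0.0172 = 0.83111
Maximum is TRY→USD→MXN→TRY at 0.9079; no arbitrage — every cycle loses value.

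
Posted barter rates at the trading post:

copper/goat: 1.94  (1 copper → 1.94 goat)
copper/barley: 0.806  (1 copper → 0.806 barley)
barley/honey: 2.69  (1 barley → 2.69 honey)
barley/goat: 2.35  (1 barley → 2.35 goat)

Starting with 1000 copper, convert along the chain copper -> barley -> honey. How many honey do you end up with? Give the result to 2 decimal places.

1000 copper × 0.806 = 806 barley
806 barley × 2.69 = 2168.14 honey

2168.14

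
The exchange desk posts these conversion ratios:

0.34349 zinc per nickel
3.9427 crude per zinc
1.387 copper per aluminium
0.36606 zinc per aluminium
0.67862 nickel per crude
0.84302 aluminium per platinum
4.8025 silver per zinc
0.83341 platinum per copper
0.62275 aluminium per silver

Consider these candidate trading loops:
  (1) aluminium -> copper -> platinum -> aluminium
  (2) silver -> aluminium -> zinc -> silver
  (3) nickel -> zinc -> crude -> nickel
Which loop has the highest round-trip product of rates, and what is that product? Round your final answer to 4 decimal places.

1.0948

(1) 1.387 × 0.83341 × 0.84302 = 0.97448
(2) 0.62275 × 0.36606 × 4.8025 = 1.09480
(3) 0.34349 × 3.9427 × 0.67862 = 0.91904
Highest is cycle (2) at 1.0948 (>1, arbitrage).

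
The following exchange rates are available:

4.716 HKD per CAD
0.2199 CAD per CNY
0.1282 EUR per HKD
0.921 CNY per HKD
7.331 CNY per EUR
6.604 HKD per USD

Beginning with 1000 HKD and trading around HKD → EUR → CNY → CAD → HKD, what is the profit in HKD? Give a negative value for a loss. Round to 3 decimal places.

-25.346

1000 HKD × 0.1282 = 128.2 EUR
128.2 EUR × 7.331 = 939.8342 CNY
939.8342 CNY × 0.2199 = 206.66954058 CAD
206.66954058 CAD × 4.716 = 974.65355337528 HKD
Net change: 974.65355337528 − 1000 = -25.34644662472 HKD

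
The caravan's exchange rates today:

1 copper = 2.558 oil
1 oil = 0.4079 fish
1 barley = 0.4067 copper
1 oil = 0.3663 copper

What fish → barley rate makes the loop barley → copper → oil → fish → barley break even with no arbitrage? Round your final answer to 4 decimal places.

Known legs of the cycle: 0.4067 × 2.558 × 0.4079 = 0.42435411494
For no arbitrage the full-cycle product must be 1, so the missing rate is 1 / 0.42435411494 ≈ 2.356522.

2.3565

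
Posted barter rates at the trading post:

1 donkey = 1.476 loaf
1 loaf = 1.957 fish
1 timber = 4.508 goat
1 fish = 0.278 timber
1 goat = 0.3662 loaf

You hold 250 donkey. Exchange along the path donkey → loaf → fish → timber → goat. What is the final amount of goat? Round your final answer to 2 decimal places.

904.99

250 donkey × 1.476 = 369 loaf
369 loaf × 1.957 = 722.133 fish
722.133 fish × 0.278 = 200.752974 timber
200.752974 timber × 4.508 = 904.994406792 goat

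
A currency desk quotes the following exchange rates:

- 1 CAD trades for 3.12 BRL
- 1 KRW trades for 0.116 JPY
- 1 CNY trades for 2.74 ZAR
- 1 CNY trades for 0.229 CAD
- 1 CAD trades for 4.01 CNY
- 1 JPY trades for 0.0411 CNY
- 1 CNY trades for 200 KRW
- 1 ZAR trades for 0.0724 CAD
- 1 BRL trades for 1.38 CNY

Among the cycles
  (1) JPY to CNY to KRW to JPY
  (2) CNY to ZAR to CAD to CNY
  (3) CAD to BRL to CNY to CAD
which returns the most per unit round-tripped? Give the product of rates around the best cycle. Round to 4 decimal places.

(1) 0.0411 × 200 × 0.116 = 0.95352
(2) 2.74 × 0.0724 × 4.01 = 0.79549
(3) 3.12 × 1.38 × 0.229 = 0.98598
Highest is cycle (3) at 0.9860 (≤1, no arbitrage).

0.9860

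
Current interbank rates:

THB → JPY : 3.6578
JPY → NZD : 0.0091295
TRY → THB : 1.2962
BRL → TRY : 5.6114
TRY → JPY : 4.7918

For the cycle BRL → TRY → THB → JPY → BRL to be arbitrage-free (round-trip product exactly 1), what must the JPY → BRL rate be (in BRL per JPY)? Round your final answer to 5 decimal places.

0.03759

Known legs of the cycle: 5.6114 × 1.2962 × 3.6578 = 26.604996156104
For no arbitrage the full-cycle product must be 1, so the missing rate is 1 / 26.604996156104 ≈ 0.0375869.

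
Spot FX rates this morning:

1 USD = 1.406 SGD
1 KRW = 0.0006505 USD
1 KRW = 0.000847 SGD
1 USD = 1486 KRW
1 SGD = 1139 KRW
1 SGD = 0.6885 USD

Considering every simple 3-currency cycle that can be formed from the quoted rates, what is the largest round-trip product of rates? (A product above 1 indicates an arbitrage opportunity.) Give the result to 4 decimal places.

1.0417

USD→SGD→KRW→USD: 1.406 × 1139 × 0.0006505 = 1.04173
USD→KRW→SGD→USD: 1486 × 0.000847 × 0.6885 = 0.86658
Maximum is USD→SGD→KRW→USD at 1.0417; arbitrage exists.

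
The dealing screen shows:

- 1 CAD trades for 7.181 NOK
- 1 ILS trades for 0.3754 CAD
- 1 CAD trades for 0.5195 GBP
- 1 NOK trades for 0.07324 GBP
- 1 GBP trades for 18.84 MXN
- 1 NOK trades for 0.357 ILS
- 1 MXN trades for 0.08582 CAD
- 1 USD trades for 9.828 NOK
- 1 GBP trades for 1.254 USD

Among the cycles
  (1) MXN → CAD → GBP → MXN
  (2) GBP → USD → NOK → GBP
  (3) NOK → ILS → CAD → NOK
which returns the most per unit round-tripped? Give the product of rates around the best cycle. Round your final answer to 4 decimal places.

(1) 0.08582 × 0.5195 × 18.84 = 0.83995
(2) 1.254 × 9.828 × 0.07324 = 0.90263
(3) 0.357 × 0.3754 × 7.181 = 0.96238
Highest is cycle (3) at 0.9624 (≤1, no arbitrage).

0.9624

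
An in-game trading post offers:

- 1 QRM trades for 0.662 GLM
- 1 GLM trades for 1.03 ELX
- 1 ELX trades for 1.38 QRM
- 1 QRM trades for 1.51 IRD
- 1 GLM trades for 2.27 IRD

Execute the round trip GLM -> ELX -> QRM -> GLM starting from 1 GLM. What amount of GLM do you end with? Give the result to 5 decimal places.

0.94097

1 GLM × 1.03 = 1.03 ELX
1.03 ELX × 1.38 = 1.4214 QRM
1.4214 QRM × 0.662 = 0.9409668 GLM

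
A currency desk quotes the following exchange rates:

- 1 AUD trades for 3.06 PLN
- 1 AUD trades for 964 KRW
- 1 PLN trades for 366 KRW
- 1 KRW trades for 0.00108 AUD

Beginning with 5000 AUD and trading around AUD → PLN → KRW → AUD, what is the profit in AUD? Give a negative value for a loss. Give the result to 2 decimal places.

5000 AUD × 3.06 = 15300 PLN
15300 PLN × 366 = 5599800 KRW
5599800 KRW × 0.00108 = 6047.784 AUD
Net change: 6047.784 − 5000 = 1047.784 AUD

1047.78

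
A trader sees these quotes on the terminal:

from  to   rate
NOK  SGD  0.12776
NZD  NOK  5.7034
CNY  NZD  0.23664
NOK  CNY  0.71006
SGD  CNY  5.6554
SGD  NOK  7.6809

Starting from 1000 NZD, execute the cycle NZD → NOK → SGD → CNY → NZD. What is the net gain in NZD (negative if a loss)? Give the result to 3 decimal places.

-24.830

1000 NZD × 5.7034 = 5703.4 NOK
5703.4 NOK × 0.12776 = 728.666384 SGD
728.666384 SGD × 5.6554 = 4120.8998680736 CNY
4120.8998680736 CNY × 0.23664 = 975.169744780936704 NZD
Net change: 975.169744780936704 − 1000 = -24.830255219063296 NZD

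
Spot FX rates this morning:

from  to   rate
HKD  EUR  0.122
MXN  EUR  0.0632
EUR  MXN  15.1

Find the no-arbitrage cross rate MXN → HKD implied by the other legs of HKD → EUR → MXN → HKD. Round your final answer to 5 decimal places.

Known legs of the cycle: 0.122 × 15.1 = 1.8422
For no arbitrage the full-cycle product must be 1, so the missing rate is 1 / 1.8422 ≈ 0.5428292.

0.54283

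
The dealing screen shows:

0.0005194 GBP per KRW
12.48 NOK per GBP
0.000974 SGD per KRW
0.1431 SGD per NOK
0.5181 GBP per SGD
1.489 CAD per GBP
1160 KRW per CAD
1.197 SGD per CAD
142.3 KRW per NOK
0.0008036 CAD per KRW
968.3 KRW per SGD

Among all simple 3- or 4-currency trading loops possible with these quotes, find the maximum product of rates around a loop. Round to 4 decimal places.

0.9314

SGD→KRW→CAD→SGD: 968.3 × 0.0008036 × 1.197 = 0.93142
NOK→SGD→GBP→NOK: 0.1431 × 0.5181 × 12.48 = 0.92527
GBP→CAD→SGD→GBP: 1.489 × 1.197 × 0.5181 = 0.92343
NOK→KRW→GBP→NOK: 142.3 × 0.0005194 × 12.48 = 0.92240
NOK→SGD→KRW→GBP→NOK: 0.1431 × 968.3 × 0.0005194 × 12.48 = 0.89819
GBP→CAD→KRW→GBP: 1.489 × 1160 × 0.0005194 = 0.89713
GBP→CAD→SGD→KRW→GBP: 1.489 × 1.197 × 968.3 × 0.0005194 = 0.89640
NOK→KRW→SGD→GBP→NOK: 142.3 × 0.000974 × 0.5181 × 12.48 = 0.89617
GBP→CAD→KRW→SGD→GBP: 1.489 × 1160 × 0.000974 × 0.5181 = 0.87162
Maximum is SGD→KRW→CAD→SGD at 0.9314; no arbitrage — every cycle loses value.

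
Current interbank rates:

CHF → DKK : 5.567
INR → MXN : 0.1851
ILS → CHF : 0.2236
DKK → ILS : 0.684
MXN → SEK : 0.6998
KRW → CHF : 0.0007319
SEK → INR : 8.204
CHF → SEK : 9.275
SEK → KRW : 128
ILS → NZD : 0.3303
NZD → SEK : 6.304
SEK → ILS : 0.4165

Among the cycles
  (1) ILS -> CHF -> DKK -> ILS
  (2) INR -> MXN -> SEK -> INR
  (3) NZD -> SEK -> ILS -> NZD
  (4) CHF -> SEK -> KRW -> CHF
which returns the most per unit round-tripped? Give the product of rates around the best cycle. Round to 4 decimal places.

(1) 0.2236 × 5.567 × 0.684 = 0.85143
(2) 0.1851 × 0.6998 × 8.204 = 1.06269
(3) 6.304 × 0.4165 × 0.3303 = 0.86724
(4) 9.275 × 128 × 0.0007319 = 0.86891
Highest is cycle (2) at 1.0627 (>1, arbitrage).

1.0627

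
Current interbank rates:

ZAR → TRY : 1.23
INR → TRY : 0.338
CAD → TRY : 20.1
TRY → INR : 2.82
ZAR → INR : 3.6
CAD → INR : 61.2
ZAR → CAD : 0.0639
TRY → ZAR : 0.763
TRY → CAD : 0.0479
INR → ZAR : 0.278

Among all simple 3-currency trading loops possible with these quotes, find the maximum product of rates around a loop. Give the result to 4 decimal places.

INR→ZAR→CAD→INR: 0.278 × 0.0639 × 61.2 = 1.08717
INR→TRY→CAD→INR: 0.338 × 0.0479 × 61.2 = 0.99084
CAD→TRY→ZAR→CAD: 20.1 × 0.763 × 0.0639 = 0.97999
INR→ZAR→TRY→INR: 0.278 × 1.23 × 2.82 = 0.96427
INR→TRY→ZAR→INR: 0.338 × 0.763 × 3.6 = 0.92842
Maximum is INR→ZAR→CAD→INR at 1.0872; arbitrage exists.

1.0872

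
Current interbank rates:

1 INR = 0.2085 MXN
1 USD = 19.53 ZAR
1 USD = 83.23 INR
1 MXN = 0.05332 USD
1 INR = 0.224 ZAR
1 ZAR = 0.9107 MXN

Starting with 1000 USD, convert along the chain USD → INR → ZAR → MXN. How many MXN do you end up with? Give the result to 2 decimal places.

16978.65

1000 USD × 83.23 = 83230 INR
83230 INR × 0.224 = 18643.52 ZAR
18643.52 ZAR × 0.9107 = 16978.653664 MXN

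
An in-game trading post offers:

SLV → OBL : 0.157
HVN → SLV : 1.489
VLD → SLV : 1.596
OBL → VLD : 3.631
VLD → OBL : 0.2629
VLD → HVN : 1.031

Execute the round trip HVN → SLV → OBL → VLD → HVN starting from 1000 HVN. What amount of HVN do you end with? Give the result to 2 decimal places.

875.14

1000 HVN × 1.489 = 1489 SLV
1489 SLV × 0.157 = 233.773 OBL
233.773 OBL × 3.631 = 848.829763 VLD
848.829763 VLD × 1.031 = 875.143485653 HVN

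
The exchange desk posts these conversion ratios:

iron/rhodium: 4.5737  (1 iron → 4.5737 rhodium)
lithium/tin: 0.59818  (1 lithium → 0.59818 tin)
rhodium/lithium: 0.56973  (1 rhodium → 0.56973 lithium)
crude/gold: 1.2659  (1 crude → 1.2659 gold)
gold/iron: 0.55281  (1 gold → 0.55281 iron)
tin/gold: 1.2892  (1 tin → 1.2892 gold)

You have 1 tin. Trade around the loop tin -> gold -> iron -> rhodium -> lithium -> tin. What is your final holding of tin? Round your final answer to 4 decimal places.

1.1109

1 tin × 1.2892 = 1.2892 gold
1.2892 gold × 0.55281 = 0.712682652 iron
0.712682652 iron × 4.5737 = 3.2595966454524 rhodium
3.2595966454524 rhodium × 0.56973 = 1.857089996813595852 lithium
1.857089996813595852 lithium × 0.59818 = 1.11087409429395676674936 tin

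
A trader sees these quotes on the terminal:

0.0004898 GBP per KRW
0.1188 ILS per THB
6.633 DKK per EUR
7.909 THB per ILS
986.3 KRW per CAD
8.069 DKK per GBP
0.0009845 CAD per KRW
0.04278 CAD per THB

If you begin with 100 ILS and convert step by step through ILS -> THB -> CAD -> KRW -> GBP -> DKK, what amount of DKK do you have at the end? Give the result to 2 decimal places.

131.89

100 ILS × 7.909 = 790.9 THB
790.9 THB × 0.04278 = 33.834702 CAD
33.834702 CAD × 986.3 = 33371.1665826 KRW
33371.1665826 KRW × 0.0004898 = 16.34519739215748 GBP
16.34519739215748 GBP × 8.069 = 131.88939775731870612 DKK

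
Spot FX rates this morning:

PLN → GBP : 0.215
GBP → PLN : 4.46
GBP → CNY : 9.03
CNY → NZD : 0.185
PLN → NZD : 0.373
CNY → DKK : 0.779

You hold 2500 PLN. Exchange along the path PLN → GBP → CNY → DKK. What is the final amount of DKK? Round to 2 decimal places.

2500 PLN × 0.215 = 537.5 GBP
537.5 GBP × 9.03 = 4853.625 CNY
4853.625 CNY × 0.779 = 3780.973875 DKK

3780.97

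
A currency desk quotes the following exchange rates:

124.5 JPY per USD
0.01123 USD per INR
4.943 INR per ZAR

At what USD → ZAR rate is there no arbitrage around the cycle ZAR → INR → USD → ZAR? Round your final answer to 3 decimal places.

18.015

Known legs of the cycle: 4.943 × 0.01123 = 0.05550989
For no arbitrage the full-cycle product must be 1, so the missing rate is 1 / 0.05550989 ≈ 18.01481.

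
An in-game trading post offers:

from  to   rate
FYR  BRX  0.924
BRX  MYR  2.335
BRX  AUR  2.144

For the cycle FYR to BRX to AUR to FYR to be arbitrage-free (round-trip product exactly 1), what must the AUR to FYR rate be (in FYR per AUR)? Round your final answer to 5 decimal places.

0.50478

Known legs of the cycle: 0.924 × 2.144 = 1.981056
For no arbitrage the full-cycle product must be 1, so the missing rate is 1 / 1.981056 ≈ 0.5047813.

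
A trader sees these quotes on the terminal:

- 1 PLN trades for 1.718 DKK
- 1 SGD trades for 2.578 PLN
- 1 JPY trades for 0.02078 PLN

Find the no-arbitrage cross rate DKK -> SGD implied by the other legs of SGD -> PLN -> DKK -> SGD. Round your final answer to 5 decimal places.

0.22578

Known legs of the cycle: 2.578 × 1.718 = 4.429004
For no arbitrage the full-cycle product must be 1, so the missing rate is 1 / 4.429004 ≈ 0.2257844.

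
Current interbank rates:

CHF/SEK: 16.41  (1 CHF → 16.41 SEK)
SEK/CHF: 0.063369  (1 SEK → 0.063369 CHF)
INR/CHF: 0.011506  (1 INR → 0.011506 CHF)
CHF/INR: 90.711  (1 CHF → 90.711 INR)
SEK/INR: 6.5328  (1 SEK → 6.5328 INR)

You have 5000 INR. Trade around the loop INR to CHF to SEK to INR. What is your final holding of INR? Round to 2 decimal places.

6167.40

5000 INR × 0.011506 = 57.53 CHF
57.53 CHF × 16.41 = 944.0673 SEK
944.0673 SEK × 6.5328 = 6167.40285744 INR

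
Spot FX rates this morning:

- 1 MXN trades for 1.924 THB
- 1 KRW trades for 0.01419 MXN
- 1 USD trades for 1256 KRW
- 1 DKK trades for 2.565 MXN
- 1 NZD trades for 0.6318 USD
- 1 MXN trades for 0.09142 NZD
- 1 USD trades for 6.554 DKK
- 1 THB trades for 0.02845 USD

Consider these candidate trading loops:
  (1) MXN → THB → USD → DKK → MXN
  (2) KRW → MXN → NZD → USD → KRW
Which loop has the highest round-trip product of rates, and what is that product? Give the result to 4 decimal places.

(1) 1.924 × 0.02845 × 6.554 × 2.565 = 0.92020
(2) 0.01419 × 0.09142 × 0.6318 × 1256 = 1.02942
Highest is cycle (2) at 1.0294 (>1, arbitrage).

1.0294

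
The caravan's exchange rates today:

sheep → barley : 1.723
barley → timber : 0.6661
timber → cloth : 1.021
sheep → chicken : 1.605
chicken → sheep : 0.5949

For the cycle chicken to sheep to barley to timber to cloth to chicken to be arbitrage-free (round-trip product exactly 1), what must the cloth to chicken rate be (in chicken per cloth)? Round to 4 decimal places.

1.4345

Known legs of the cycle: 0.5949 × 1.723 × 0.6661 × 1.021 = 0.69709893961887
For no arbitrage the full-cycle product must be 1, so the missing rate is 1 / 0.69709893961887 ≈ 1.434517.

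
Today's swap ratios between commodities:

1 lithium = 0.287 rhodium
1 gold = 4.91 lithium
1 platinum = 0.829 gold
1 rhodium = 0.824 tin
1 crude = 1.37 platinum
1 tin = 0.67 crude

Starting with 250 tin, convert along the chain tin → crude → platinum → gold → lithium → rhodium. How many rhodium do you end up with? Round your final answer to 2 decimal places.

250 tin × 0.67 = 167.5 crude
167.5 crude × 1.37 = 229.475 platinum
229.475 platinum × 0.829 = 190.234775 gold
190.234775 gold × 4.91 = 934.05274525 lithium
934.05274525 lithium × 0.287 = 268.07313788675 rhodium

268.07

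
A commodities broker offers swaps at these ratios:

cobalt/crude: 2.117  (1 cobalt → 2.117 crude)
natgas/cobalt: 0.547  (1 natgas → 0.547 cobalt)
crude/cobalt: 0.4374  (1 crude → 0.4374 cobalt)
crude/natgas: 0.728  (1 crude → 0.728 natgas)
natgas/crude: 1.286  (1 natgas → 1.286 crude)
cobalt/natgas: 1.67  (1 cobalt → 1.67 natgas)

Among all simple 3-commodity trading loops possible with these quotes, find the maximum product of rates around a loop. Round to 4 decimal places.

0.9394

cobalt→natgas→crude→cobalt: 1.67 × 1.286 × 0.4374 = 0.93937
cobalt→crude→natgas→cobalt: 2.117 × 0.728 × 0.547 = 0.84302
Maximum is cobalt→natgas→crude→cobalt at 0.9394; no arbitrage — every cycle loses value.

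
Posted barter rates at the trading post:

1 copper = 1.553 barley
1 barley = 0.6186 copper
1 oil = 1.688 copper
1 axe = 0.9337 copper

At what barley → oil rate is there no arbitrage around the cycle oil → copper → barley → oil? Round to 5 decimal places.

Known legs of the cycle: 1.688 × 1.553 = 2.621464
For no arbitrage the full-cycle product must be 1, so the missing rate is 1 / 2.621464 ≈ 0.3814662.

0.38147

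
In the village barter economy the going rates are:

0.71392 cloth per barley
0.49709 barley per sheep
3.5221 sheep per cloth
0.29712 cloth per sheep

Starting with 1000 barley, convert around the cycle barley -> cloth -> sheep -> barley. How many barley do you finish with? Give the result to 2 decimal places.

1249.93

1000 barley × 0.71392 = 713.92 cloth
713.92 cloth × 3.5221 = 2514.497632 sheep
2514.497632 sheep × 0.49709 = 1249.93162789088 barley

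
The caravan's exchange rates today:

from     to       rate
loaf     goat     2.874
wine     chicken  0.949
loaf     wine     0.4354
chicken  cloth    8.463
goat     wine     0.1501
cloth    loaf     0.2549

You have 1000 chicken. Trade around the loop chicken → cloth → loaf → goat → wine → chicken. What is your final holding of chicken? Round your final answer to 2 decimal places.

883.14

1000 chicken × 8.463 = 8463 cloth
8463 cloth × 0.2549 = 2157.2187 loaf
2157.2187 loaf × 2.874 = 6199.8465438 goat
6199.8465438 goat × 0.1501 = 930.59696622438 wine
930.59696622438 wine × 0.949 = 883.13652094693662 chicken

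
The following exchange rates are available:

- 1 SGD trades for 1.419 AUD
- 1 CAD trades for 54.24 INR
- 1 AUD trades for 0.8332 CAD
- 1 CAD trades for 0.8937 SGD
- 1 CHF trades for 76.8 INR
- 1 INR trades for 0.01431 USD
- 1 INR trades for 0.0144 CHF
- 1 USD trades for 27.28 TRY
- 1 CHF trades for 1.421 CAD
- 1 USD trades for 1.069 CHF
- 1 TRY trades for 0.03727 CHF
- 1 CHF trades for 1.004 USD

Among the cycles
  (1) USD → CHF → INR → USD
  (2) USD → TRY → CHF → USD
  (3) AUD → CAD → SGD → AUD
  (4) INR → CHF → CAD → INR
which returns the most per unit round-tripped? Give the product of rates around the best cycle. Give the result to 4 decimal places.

(1) 1.069 × 76.8 × 0.01431 = 1.17484
(2) 27.28 × 0.03727 × 1.004 = 1.02079
(3) 0.8332 × 0.8937 × 1.419 = 1.05663
(4) 0.0144 × 1.421 × 54.24 = 1.10988
Highest is cycle (1) at 1.1748 (>1, arbitrage).

1.1748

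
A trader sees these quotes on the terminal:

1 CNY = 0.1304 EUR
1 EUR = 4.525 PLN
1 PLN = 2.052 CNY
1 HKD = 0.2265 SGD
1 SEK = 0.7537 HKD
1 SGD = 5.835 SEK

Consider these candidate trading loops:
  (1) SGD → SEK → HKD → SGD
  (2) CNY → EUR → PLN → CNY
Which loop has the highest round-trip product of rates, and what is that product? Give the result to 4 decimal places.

1.2108

(1) 5.835 × 0.7537 × 0.2265 = 0.99611
(2) 0.1304 × 4.525 × 2.052 = 1.21080
Highest is cycle (2) at 1.2108 (>1, arbitrage).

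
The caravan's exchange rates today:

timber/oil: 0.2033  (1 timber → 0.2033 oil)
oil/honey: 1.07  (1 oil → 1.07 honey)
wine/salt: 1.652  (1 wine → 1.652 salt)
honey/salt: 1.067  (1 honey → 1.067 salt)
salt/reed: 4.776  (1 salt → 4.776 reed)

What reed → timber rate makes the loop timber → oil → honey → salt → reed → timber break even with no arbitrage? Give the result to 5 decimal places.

Known legs of the cycle: 0.2033 × 1.07 × 1.067 × 4.776 = 1.108536235752
For no arbitrage the full-cycle product must be 1, so the missing rate is 1 / 1.108536235752 ≈ 0.9020905.

0.90209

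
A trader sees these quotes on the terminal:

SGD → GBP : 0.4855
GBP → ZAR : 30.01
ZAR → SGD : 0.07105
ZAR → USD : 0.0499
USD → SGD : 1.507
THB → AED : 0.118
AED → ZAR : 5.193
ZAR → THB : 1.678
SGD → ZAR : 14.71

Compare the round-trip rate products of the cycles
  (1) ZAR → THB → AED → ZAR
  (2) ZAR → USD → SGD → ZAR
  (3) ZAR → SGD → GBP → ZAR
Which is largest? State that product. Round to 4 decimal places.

(1) 1.678 × 0.118 × 5.193 = 1.02823
(2) 0.0499 × 1.507 × 14.71 = 1.10618
(3) 0.07105 × 0.4855 × 30.01 = 1.03519
Highest is cycle (2) at 1.1062 (>1, arbitrage).

1.1062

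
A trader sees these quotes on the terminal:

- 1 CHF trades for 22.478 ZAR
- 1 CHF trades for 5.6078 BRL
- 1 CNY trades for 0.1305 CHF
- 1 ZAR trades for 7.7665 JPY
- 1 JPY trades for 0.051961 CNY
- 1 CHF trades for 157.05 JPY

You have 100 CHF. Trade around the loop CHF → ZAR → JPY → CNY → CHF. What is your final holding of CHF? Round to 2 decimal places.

118.38

100 CHF × 22.478 = 2247.8 ZAR
2247.8 ZAR × 7.7665 = 17457.5387 JPY
17457.5387 JPY × 0.051961 = 907.1111683907 CNY
907.1111683907 CNY × 0.1305 = 118.37800747498635 CHF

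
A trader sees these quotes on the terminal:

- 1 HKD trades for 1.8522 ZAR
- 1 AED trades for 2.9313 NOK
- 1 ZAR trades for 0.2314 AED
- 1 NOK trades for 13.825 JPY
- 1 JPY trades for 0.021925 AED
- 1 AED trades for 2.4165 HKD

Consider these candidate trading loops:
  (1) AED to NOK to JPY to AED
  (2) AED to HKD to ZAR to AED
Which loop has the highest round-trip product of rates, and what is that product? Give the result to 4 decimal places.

(1) 2.9313 × 13.825 × 0.021925 = 0.88852
(2) 2.4165 × 1.8522 × 0.2314 = 1.03571
Highest is cycle (2) at 1.0357 (>1, arbitrage).

1.0357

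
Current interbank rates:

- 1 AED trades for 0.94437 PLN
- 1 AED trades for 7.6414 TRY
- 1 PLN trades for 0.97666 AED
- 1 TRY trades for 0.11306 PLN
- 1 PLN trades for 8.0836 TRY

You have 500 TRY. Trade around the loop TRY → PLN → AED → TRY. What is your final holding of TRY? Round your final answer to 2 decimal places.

500 TRY × 0.11306 = 56.53 PLN
56.53 PLN × 0.97666 = 55.2105898 AED
55.2105898 AED × 7.6414 = 421.88620089772 TRY

421.89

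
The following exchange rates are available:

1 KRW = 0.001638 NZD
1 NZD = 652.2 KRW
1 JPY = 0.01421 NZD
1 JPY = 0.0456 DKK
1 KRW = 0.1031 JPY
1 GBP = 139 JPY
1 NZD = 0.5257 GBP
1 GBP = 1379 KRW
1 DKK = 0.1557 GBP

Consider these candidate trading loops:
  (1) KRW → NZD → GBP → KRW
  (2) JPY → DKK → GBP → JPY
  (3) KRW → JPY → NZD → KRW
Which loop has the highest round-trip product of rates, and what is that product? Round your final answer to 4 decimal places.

1.1875

(1) 0.001638 × 0.5257 × 1379 = 1.18745
(2) 0.0456 × 0.1557 × 139 = 0.98689
(3) 0.1031 × 0.01421 × 652.2 = 0.95551
Highest is cycle (1) at 1.1875 (>1, arbitrage).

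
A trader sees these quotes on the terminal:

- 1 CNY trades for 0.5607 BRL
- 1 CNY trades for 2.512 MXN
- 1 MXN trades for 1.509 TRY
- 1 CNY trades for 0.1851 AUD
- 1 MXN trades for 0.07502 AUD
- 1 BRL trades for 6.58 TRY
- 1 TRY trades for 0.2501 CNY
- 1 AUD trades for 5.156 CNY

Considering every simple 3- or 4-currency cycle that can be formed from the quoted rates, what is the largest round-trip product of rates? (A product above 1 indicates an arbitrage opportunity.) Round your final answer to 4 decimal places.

CNY→MXN→AUD→CNY: 2.512 × 0.07502 × 5.156 = 0.97165
CNY→MXN→TRY→CNY: 2.512 × 1.509 × 0.2501 = 0.94803
CNY→BRL→TRY→CNY: 0.5607 × 6.58 × 0.2501 = 0.92272
Maximum is CNY→MXN→AUD→CNY at 0.9716; no arbitrage — every cycle loses value.

0.9716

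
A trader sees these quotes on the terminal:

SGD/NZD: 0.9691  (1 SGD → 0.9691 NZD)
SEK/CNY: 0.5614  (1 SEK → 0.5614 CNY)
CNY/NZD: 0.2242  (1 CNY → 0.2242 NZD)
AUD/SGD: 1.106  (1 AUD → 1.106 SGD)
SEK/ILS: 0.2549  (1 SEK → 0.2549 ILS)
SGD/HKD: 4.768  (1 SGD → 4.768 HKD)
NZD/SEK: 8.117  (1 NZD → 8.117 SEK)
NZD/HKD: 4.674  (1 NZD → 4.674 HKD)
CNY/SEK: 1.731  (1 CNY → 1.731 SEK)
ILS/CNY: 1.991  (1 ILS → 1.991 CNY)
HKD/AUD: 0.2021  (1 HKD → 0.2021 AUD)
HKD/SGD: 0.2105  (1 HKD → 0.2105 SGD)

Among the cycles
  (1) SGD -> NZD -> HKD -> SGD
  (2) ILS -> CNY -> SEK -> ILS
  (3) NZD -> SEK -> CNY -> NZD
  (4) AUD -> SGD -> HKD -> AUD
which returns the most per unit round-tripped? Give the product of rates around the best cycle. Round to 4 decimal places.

1.0658

(1) 0.9691 × 4.674 × 0.2105 = 0.95348
(2) 1.991 × 1.731 × 0.2549 = 0.87849
(3) 8.117 × 0.5614 × 0.2242 = 1.02165
(4) 1.106 × 4.768 × 0.2021 = 1.06576
Highest is cycle (4) at 1.0658 (>1, arbitrage).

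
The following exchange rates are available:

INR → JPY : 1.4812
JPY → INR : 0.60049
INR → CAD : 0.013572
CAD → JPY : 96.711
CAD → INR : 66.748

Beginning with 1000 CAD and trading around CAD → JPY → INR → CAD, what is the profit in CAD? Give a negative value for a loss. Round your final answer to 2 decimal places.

-211.82

1000 CAD × 96.711 = 96711 JPY
96711 JPY × 0.60049 = 58073.98839 INR
58073.98839 INR × 0.013572 = 788.18017042908 CAD
Net change: 788.18017042908 − 1000 = -211.81982957092 CAD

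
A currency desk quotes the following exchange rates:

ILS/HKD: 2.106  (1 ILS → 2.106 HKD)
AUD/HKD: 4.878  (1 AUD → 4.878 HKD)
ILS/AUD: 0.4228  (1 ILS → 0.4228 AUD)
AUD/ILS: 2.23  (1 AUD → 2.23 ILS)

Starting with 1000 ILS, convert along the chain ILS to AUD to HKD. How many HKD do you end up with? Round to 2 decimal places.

1000 ILS × 0.4228 = 422.8 AUD
422.8 AUD × 4.878 = 2062.4184 HKD

2062.42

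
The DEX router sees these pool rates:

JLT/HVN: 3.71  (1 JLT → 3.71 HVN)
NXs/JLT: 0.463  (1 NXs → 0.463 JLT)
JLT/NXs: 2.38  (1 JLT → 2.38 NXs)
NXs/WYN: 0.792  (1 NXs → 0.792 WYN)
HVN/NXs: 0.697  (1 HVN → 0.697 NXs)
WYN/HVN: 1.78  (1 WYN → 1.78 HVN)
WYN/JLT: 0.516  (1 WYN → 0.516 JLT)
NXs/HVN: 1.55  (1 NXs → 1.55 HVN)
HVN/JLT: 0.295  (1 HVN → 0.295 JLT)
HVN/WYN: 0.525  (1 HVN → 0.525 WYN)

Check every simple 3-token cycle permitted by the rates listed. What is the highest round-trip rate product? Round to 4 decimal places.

1.1973

HVN→NXs→JLT→HVN: 0.697 × 0.463 × 3.71 = 1.19726
HVN→JLT→NXs→HVN: 0.295 × 2.38 × 1.55 = 1.08826
HVN→WYN→JLT→HVN: 0.525 × 0.516 × 3.71 = 1.00504
HVN→NXs→WYN→HVN: 0.697 × 0.792 × 1.78 = 0.98260
JLT→NXs→WYN→JLT: 2.38 × 0.792 × 0.516 = 0.97264
Maximum is HVN→NXs→JLT→HVN at 1.1973; arbitrage exists.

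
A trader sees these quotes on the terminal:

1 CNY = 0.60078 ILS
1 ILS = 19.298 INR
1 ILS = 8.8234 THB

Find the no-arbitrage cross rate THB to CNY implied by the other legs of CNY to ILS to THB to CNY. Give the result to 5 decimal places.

Known legs of the cycle: 0.60078 × 8.8234 = 5.300922252
For no arbitrage the full-cycle product must be 1, so the missing rate is 1 / 5.300922252 ≈ 0.1886464.

0.18865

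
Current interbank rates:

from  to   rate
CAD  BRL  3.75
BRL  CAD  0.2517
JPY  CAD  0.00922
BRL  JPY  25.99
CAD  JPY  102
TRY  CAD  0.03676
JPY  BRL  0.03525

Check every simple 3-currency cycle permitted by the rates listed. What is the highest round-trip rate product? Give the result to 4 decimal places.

JPY→BRL→CAD→JPY: 0.03525 × 0.2517 × 102 = 0.90499
JPY→CAD→BRL→JPY: 0.00922 × 3.75 × 25.99 = 0.89860
Maximum is JPY→BRL→CAD→JPY at 0.9050; no arbitrage — every cycle loses value.

0.9050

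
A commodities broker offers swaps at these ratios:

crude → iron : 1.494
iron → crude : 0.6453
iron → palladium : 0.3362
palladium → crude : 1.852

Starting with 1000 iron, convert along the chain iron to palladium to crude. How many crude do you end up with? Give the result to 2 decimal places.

1000 iron × 0.3362 = 336.2 palladium
336.2 palladium × 1.852 = 622.6424 crude

622.64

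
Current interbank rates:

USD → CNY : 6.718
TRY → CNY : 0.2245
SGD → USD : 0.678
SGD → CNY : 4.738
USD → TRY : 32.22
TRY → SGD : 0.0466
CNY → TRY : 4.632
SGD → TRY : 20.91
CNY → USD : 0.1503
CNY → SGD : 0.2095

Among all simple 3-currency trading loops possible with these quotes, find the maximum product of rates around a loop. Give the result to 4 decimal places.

1.0872

TRY→CNY→USD→TRY: 0.2245 × 0.1503 × 32.22 = 1.08718
TRY→SGD→CNY→TRY: 0.0466 × 4.738 × 4.632 = 1.02270
TRY→SGD→USD→TRY: 0.0466 × 0.678 × 32.22 = 1.01798
TRY→CNY→SGD→TRY: 0.2245 × 0.2095 × 20.91 = 0.98345
USD→CNY→SGD→USD: 6.718 × 0.2095 × 0.678 = 0.95423
Maximum is TRY→CNY→USD→TRY at 1.0872; arbitrage exists.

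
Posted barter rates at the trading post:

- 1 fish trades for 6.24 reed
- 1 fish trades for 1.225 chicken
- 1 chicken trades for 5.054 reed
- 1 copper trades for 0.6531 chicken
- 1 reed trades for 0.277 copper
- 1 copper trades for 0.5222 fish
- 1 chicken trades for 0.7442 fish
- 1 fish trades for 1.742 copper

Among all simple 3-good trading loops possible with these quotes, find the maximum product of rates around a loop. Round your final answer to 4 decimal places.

0.9143

copper→chicken→reed→copper: 0.6531 × 5.054 × 0.277 = 0.91431
copper→fish→reed→copper: 0.5222 × 6.24 × 0.277 = 0.90261
copper→chicken→fish→copper: 0.6531 × 0.7442 × 1.742 = 0.84668
Maximum is copper→chicken→reed→copper at 0.9143; no arbitrage — every cycle loses value.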